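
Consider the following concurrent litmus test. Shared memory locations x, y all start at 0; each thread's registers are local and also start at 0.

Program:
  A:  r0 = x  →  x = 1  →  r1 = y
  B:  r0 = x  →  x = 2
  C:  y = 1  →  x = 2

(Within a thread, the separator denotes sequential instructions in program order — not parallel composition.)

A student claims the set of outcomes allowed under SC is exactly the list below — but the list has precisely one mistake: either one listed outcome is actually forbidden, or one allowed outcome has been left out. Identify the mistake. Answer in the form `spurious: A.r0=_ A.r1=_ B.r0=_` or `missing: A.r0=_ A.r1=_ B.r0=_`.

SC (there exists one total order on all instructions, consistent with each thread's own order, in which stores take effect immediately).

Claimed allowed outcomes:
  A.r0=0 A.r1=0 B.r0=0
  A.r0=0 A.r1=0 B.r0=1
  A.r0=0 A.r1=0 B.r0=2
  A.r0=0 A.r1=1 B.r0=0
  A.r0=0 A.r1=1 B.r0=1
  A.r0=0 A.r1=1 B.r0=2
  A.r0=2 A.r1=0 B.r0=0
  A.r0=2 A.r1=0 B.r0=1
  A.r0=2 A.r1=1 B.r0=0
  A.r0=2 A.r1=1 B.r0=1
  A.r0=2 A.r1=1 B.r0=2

spurious: A.r0=2 A.r1=0 B.r0=1

outcome vector order: (A.r0,A.r1,B.r0)
[SC] allowed = {0/0/0, 0/0/1, 0/0/2, 0/1/0, 0/1/1, 0/1/2, 2/0/0, 2/1/0, 2/1/1, 2/1/2}
claimed∖SC = {2/0/1}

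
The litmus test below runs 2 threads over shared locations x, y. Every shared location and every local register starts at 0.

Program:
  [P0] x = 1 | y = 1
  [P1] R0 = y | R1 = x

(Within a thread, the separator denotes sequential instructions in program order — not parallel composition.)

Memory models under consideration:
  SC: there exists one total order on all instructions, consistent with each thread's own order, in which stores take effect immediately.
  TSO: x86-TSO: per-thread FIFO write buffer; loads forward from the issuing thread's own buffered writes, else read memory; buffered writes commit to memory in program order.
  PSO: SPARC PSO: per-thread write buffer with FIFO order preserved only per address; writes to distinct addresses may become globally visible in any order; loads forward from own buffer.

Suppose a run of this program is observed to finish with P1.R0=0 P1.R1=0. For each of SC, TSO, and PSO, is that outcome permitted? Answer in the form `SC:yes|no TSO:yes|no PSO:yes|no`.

outcome vector order: (P1.R0,P1.R1)
under SC → 00, 01, 11
under TSO → 00, 01, 11
under PSO → 00, 01, 10, 11
target 00 ∈ {SC,TSO,PSO}

SC:yes TSO:yes PSO:yes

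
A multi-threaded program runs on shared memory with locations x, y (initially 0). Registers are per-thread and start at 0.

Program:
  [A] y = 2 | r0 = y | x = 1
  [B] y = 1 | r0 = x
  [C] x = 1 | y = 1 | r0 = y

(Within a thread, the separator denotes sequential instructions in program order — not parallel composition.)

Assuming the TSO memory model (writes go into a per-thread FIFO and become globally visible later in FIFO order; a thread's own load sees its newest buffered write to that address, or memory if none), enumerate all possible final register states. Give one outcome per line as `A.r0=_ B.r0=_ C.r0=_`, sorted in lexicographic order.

outcome vector order: (A.r0,B.r0,C.r0)
|TSO outcomes| = 8

A.r0=1 B.r0=0 C.r0=1
A.r0=1 B.r0=0 C.r0=2
A.r0=1 B.r0=1 C.r0=1
A.r0=1 B.r0=1 C.r0=2
A.r0=2 B.r0=0 C.r0=1
A.r0=2 B.r0=0 C.r0=2
A.r0=2 B.r0=1 C.r0=1
A.r0=2 B.r0=1 C.r0=2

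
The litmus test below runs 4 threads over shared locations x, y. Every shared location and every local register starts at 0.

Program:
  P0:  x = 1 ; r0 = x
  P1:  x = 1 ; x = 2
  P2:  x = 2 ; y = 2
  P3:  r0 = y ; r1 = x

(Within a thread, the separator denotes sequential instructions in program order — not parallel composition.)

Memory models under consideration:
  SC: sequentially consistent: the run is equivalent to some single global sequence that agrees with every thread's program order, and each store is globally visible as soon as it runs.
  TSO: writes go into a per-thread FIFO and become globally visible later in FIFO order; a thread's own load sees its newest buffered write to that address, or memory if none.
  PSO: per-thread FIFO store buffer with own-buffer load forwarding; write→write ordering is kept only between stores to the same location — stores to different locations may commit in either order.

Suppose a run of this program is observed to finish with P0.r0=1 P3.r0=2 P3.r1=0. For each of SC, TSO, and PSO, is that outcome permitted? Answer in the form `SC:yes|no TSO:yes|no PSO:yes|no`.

outcome vector order: (P0.r0,P3.r0,P3.r1)
under SC → 100 101 102 121 122 200 201 202 221 222
under TSO → 100 101 102 121 122 200 201 202 221 222
under PSO → 100 101 102 120 121 122 200 201 202 220 221 222
target 120 ∈ {PSO}

SC:no TSO:no PSO:yes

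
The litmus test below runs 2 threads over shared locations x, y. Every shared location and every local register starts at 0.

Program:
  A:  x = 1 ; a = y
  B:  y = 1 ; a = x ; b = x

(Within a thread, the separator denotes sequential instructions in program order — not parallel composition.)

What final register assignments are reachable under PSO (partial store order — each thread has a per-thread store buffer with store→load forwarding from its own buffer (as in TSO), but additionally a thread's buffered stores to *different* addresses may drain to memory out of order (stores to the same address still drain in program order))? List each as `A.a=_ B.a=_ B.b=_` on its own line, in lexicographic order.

outcome vector order: (A.a,B.a,B.b)
|PSO outcomes| = 6

A.a=0 B.a=0 B.b=0
A.a=0 B.a=0 B.b=1
A.a=0 B.a=1 B.b=1
A.a=1 B.a=0 B.b=0
A.a=1 B.a=0 B.b=1
A.a=1 B.a=1 B.b=1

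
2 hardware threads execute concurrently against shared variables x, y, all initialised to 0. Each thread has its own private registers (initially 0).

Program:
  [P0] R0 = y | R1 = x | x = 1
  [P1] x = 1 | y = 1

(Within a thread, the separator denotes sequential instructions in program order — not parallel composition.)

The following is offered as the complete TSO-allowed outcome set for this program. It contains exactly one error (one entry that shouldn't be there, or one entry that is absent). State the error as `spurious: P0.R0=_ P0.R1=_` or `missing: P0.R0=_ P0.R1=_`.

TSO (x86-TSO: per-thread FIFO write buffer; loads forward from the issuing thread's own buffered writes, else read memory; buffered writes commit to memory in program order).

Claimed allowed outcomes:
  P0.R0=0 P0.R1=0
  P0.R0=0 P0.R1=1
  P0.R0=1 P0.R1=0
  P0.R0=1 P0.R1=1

outcome vector order: (P0.R0,P0.R1)
TSO (3): (0,0), (0,1), (1,1)
claimed∖TSO = {(1,0)}

spurious: P0.R0=1 P0.R1=0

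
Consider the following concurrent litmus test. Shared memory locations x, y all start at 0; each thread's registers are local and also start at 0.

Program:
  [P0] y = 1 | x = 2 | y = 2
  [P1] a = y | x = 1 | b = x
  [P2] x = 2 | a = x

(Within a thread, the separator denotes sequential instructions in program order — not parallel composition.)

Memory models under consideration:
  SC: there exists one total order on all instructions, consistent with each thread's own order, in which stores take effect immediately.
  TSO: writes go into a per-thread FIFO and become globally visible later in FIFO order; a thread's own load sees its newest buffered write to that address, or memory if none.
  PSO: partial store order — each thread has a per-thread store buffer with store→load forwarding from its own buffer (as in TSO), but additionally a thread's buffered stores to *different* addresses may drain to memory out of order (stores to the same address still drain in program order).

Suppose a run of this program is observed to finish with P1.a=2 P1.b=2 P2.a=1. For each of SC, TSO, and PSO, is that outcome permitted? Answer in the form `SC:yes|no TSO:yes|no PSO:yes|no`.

outcome vector order: (P1.a,P1.b,P2.a)
[SC] allowed = {(0,1,1) (0,1,2) (0,2,1) (0,2,2) (1,1,1) (1,1,2) (1,2,1) (1,2,2) (2,1,1) (2,1,2) (2,2,2)}
[TSO] allowed = {(0,1,1) (0,1,2) (0,2,1) (0,2,2) (1,1,1) (1,1,2) (1,2,1) (1,2,2) (2,1,1) (2,1,2) (2,2,2)}
[PSO] allowed = {(0,1,1) (0,1,2) (0,2,1) (0,2,2) (1,1,1) (1,1,2) (1,2,1) (1,2,2) (2,1,1) (2,1,2) (2,2,1) (2,2,2)}
target (2,2,1) ∈ {PSO}

SC:no TSO:no PSO:yes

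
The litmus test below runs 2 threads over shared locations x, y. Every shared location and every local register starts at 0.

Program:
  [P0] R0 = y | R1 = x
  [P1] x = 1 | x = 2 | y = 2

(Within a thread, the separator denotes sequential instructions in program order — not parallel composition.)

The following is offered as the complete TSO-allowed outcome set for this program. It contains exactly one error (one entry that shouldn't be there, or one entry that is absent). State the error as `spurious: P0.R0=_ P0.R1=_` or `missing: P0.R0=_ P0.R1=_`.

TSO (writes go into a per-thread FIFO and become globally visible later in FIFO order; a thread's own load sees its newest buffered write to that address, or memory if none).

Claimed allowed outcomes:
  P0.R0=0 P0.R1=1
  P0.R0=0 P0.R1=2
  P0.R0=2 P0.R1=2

outcome vector order: (P0.R0,P0.R1)
TSO: 4 outcomes — {(0,0); (0,1); (0,2); (2,2)}
TSO∖claimed = {(0,0)}

missing: P0.R0=0 P0.R1=0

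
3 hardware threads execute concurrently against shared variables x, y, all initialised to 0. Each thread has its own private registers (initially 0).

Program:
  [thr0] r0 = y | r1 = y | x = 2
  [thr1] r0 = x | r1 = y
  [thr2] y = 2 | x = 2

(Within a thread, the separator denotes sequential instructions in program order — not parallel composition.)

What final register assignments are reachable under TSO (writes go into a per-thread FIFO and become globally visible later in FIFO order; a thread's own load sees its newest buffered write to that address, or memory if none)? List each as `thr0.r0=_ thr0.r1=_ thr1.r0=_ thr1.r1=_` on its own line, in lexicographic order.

thr0.r0=0 thr0.r1=0 thr1.r0=0 thr1.r1=0
thr0.r0=0 thr0.r1=0 thr1.r0=0 thr1.r1=2
thr0.r0=0 thr0.r1=0 thr1.r0=2 thr1.r1=0
thr0.r0=0 thr0.r1=0 thr1.r0=2 thr1.r1=2
thr0.r0=0 thr0.r1=2 thr1.r0=0 thr1.r1=0
thr0.r0=0 thr0.r1=2 thr1.r0=0 thr1.r1=2
thr0.r0=0 thr0.r1=2 thr1.r0=2 thr1.r1=2
thr0.r0=2 thr0.r1=2 thr1.r0=0 thr1.r1=0
thr0.r0=2 thr0.r1=2 thr1.r0=0 thr1.r1=2
thr0.r0=2 thr0.r1=2 thr1.r0=2 thr1.r1=2

outcome vector order: (thr0.r0,thr0.r1,thr1.r0,thr1.r1)
|TSO outcomes| = 10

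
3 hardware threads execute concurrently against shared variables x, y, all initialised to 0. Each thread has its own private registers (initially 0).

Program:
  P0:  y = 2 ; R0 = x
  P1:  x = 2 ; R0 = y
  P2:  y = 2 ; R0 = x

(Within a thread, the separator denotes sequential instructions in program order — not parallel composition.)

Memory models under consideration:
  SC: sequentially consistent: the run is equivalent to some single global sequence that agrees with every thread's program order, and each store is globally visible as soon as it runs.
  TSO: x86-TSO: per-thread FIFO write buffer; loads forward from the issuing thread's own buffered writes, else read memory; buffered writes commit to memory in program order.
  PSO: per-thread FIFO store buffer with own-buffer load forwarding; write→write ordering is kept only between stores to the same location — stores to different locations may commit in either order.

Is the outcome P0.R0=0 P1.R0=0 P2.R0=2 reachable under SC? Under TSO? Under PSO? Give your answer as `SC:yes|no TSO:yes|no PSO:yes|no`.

SC:no TSO:yes PSO:yes

outcome vector order: (P0.R0,P1.R0,P2.R0)
SC (5): 0/2/0; 0/2/2; 2/0/2; 2/2/0; 2/2/2
TSO (8): 0/0/0; 0/0/2; 0/2/0; 0/2/2; 2/0/0; 2/0/2; 2/2/0; 2/2/2
PSO (8): 0/0/0; 0/0/2; 0/2/0; 0/2/2; 2/0/0; 2/0/2; 2/2/0; 2/2/2
target 0/0/2 ∈ {TSO,PSO}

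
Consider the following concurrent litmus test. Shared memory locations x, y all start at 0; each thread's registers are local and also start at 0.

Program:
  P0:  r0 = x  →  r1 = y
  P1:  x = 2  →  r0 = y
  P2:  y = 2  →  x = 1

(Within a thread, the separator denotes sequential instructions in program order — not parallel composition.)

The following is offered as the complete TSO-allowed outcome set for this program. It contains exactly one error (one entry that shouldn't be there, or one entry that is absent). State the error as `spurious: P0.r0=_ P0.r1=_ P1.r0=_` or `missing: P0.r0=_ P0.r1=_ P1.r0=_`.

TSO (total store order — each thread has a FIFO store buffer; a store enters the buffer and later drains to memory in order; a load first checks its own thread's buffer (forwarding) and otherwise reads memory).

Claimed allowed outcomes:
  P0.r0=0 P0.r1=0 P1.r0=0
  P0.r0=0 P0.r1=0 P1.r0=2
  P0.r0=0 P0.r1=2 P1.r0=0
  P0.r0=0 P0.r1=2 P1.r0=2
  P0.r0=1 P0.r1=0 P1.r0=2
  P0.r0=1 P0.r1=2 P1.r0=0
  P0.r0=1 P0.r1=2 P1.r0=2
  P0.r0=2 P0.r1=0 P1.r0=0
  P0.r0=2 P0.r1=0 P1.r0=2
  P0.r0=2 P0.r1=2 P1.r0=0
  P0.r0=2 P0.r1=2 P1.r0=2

spurious: P0.r0=1 P0.r1=0 P1.r0=2

outcome vector order: (P0.r0,P0.r1,P1.r0)
[TSO] allowed = {000, 002, 020, 022, 120, 122, 200, 202, 220, 222}
claimed∖TSO = {102}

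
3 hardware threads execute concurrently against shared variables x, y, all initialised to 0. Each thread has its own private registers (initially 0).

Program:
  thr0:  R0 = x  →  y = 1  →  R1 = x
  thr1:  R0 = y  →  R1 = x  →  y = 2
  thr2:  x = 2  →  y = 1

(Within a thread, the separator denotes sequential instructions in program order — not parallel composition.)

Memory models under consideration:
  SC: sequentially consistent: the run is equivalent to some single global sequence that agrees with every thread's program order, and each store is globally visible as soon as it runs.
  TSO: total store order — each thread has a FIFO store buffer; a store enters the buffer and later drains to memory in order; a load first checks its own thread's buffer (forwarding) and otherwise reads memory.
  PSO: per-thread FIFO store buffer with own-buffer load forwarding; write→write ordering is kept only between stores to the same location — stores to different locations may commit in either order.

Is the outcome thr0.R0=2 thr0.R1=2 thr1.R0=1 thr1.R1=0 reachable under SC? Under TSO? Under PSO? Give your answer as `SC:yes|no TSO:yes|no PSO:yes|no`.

outcome vector order: (thr0.R0,thr0.R1,thr1.R0,thr1.R1)
SC: 11 outcomes — {0/0/0/0 0/0/0/2 0/0/1/0 0/0/1/2 0/2/0/0 0/2/0/2 0/2/1/0 0/2/1/2 2/2/0/0 2/2/0/2 2/2/1/2}
TSO: 11 outcomes — {0/0/0/0 0/0/0/2 0/0/1/0 0/0/1/2 0/2/0/0 0/2/0/2 0/2/1/0 0/2/1/2 2/2/0/0 2/2/0/2 2/2/1/2}
PSO: 12 outcomes — {0/0/0/0 0/0/0/2 0/0/1/0 0/0/1/2 0/2/0/0 0/2/0/2 0/2/1/0 0/2/1/2 2/2/0/0 2/2/0/2 2/2/1/0 2/2/1/2}
target 2/2/1/0 ∈ {PSO}

SC:no TSO:no PSO:yes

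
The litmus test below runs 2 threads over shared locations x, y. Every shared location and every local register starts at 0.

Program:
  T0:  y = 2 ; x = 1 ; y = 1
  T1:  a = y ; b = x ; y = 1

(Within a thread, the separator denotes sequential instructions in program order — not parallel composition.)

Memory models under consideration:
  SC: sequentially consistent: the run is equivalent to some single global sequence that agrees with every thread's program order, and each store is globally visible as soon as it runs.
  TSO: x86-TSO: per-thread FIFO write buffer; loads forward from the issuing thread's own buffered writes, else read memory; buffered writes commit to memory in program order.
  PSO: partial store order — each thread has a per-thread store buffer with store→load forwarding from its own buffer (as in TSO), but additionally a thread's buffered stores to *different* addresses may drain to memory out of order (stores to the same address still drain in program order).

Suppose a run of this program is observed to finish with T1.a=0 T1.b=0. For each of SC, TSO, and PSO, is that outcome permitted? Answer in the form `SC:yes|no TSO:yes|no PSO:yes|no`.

outcome vector order: (T1.a,T1.b)
SC: 5 outcomes — {<0 0>, <0 1>, <1 1>, <2 0>, <2 1>}
TSO: 5 outcomes — {<0 0>, <0 1>, <1 1>, <2 0>, <2 1>}
PSO: 6 outcomes — {<0 0>, <0 1>, <1 0>, <1 1>, <2 0>, <2 1>}
target <0 0> ∈ {SC,TSO,PSO}

SC:yes TSO:yes PSO:yes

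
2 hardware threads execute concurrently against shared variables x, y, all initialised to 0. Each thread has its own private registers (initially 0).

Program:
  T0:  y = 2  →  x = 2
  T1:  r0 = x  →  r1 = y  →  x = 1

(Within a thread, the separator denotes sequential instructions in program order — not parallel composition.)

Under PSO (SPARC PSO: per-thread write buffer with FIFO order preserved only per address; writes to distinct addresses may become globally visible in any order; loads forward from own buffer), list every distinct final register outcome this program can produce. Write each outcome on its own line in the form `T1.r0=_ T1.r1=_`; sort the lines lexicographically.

outcome vector order: (T1.r0,T1.r1)
|PSO outcomes| = 4

T1.r0=0 T1.r1=0
T1.r0=0 T1.r1=2
T1.r0=2 T1.r1=0
T1.r0=2 T1.r1=2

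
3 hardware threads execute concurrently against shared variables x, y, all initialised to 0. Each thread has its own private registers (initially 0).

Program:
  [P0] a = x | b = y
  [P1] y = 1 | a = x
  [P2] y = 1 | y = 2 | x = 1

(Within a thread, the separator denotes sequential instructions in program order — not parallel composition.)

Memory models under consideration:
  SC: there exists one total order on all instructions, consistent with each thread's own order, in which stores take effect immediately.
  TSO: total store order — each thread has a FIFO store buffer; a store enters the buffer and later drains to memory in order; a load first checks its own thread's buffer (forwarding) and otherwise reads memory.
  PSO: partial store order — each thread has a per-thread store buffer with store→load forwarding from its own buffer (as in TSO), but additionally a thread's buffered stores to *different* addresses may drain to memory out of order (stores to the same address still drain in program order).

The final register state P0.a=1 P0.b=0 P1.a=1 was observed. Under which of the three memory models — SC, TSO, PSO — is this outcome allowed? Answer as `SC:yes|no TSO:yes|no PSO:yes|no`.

outcome vector order: (P0.a,P0.b,P1.a)
[SC] allowed = {(0,0,0) (0,0,1) (0,1,0) (0,1,1) (0,2,0) (0,2,1) (1,1,0) (1,1,1) (1,2,0) (1,2,1)}
[TSO] allowed = {(0,0,0) (0,0,1) (0,1,0) (0,1,1) (0,2,0) (0,2,1) (1,1,0) (1,1,1) (1,2,0) (1,2,1)}
[PSO] allowed = {(0,0,0) (0,0,1) (0,1,0) (0,1,1) (0,2,0) (0,2,1) (1,0,0) (1,0,1) (1,1,0) (1,1,1) (1,2,0) (1,2,1)}
target (1,0,1) ∈ {PSO}

SC:no TSO:no PSO:yes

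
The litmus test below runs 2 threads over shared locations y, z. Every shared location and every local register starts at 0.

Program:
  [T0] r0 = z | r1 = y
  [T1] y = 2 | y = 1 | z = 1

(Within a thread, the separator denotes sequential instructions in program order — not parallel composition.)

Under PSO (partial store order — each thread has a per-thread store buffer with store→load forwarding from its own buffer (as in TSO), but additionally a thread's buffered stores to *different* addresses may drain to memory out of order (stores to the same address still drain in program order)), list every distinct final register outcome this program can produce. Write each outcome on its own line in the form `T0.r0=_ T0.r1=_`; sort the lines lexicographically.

outcome vector order: (T0.r0,T0.r1)
|PSO outcomes| = 6

T0.r0=0 T0.r1=0
T0.r0=0 T0.r1=1
T0.r0=0 T0.r1=2
T0.r0=1 T0.r1=0
T0.r0=1 T0.r1=1
T0.r0=1 T0.r1=2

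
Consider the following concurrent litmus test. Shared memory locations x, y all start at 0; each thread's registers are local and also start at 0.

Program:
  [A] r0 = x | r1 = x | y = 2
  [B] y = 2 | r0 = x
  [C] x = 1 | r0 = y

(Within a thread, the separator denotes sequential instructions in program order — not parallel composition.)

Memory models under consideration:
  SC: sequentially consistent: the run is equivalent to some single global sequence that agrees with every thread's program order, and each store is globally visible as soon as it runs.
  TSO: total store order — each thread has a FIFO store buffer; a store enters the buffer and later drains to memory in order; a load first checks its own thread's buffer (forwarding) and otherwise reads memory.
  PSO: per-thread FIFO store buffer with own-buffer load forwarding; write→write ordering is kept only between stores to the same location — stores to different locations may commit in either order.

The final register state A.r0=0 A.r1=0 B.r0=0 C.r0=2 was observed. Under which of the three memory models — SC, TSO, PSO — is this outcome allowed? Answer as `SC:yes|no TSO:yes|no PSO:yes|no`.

SC:yes TSO:yes PSO:yes

outcome vector order: (A.r0,A.r1,B.r0,C.r0)
SC (9): 0002, 0010, 0012, 0102, 0110, 0112, 1102, 1110, 1112
TSO (12): 0000, 0002, 0010, 0012, 0100, 0102, 0110, 0112, 1100, 1102, 1110, 1112
PSO (12): 0000, 0002, 0010, 0012, 0100, 0102, 0110, 0112, 1100, 1102, 1110, 1112
target 0002 ∈ {SC,TSO,PSO}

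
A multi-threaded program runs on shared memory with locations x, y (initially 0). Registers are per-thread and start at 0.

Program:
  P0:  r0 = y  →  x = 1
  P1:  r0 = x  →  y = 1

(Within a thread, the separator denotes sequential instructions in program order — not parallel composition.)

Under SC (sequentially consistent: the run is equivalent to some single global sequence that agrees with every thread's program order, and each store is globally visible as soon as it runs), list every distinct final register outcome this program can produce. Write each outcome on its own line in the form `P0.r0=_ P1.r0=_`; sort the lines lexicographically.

outcome vector order: (P0.r0,P1.r0)
|SC outcomes| = 3

P0.r0=0 P1.r0=0
P0.r0=0 P1.r0=1
P0.r0=1 P1.r0=0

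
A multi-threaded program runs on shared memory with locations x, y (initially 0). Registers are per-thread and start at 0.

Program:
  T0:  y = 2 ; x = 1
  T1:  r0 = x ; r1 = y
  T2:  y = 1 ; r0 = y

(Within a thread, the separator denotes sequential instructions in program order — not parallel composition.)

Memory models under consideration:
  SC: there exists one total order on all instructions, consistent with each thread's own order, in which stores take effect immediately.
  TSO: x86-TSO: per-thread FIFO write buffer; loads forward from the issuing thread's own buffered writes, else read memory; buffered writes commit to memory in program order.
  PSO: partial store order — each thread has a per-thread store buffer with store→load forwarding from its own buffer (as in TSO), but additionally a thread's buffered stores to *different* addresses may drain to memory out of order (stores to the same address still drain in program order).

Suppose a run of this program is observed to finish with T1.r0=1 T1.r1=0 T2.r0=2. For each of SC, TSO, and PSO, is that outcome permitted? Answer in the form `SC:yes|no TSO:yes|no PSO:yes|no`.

outcome vector order: (T1.r0,T1.r1,T2.r0)
[SC] allowed = {0/0/1 0/0/2 0/1/1 0/1/2 0/2/1 0/2/2 1/1/1 1/2/1 1/2/2}
[TSO] allowed = {0/0/1 0/0/2 0/1/1 0/1/2 0/2/1 0/2/2 1/1/1 1/2/1 1/2/2}
[PSO] allowed = {0/0/1 0/0/2 0/1/1 0/1/2 0/2/1 0/2/2 1/0/1 1/0/2 1/1/1 1/1/2 1/2/1 1/2/2}
target 1/0/2 ∈ {PSO}

SC:no TSO:no PSO:yes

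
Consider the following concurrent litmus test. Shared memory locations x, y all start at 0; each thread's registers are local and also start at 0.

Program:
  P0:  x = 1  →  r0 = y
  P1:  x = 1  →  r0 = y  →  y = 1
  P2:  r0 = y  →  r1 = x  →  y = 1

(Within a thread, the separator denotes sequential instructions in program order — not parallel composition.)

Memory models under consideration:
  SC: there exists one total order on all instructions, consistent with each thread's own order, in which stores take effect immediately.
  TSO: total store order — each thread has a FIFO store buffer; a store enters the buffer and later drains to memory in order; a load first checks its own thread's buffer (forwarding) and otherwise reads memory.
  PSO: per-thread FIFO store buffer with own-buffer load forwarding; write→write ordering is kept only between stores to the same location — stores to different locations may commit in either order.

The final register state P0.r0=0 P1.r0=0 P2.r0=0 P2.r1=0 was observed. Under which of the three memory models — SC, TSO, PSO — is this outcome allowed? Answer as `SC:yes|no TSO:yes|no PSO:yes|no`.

outcome vector order: (P0.r0,P1.r0,P2.r0,P2.r1)
SC (10): 0/0/0/0 0/0/0/1 0/0/1/1 0/1/0/0 0/1/0/1 1/0/0/0 1/0/0/1 1/0/1/1 1/1/0/0 1/1/0/1
TSO (10): 0/0/0/0 0/0/0/1 0/0/1/1 0/1/0/0 0/1/0/1 1/0/0/0 1/0/0/1 1/0/1/1 1/1/0/0 1/1/0/1
PSO (12): 0/0/0/0 0/0/0/1 0/0/1/0 0/0/1/1 0/1/0/0 0/1/0/1 1/0/0/0 1/0/0/1 1/0/1/0 1/0/1/1 1/1/0/0 1/1/0/1
target 0/0/0/0 ∈ {SC,TSO,PSO}

SC:yes TSO:yes PSO:yes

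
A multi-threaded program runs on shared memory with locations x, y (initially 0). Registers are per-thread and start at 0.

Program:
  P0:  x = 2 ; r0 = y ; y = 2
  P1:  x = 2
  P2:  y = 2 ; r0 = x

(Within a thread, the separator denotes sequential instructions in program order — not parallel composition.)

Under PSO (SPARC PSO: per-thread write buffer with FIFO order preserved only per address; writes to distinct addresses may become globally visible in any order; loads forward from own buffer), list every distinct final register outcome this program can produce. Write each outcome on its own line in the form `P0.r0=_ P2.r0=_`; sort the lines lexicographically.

outcome vector order: (P0.r0,P2.r0)
|PSO outcomes| = 4

P0.r0=0 P2.r0=0
P0.r0=0 P2.r0=2
P0.r0=2 P2.r0=0
P0.r0=2 P2.r0=2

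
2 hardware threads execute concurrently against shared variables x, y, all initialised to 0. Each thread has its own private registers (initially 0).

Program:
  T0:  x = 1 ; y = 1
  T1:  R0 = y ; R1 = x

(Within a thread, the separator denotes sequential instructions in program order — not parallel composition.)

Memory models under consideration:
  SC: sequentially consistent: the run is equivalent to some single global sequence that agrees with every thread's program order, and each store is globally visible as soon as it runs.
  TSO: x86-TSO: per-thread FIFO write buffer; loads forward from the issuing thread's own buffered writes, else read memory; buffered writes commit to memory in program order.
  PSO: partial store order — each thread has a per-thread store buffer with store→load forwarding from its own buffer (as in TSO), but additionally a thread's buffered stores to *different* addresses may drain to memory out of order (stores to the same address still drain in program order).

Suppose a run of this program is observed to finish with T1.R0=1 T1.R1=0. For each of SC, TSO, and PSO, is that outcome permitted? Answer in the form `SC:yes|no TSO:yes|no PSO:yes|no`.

SC:no TSO:no PSO:yes

outcome vector order: (T1.R0,T1.R1)
SC (3): (0,0) (0,1) (1,1)
TSO (3): (0,0) (0,1) (1,1)
PSO (4): (0,0) (0,1) (1,0) (1,1)
target (1,0) ∈ {PSO}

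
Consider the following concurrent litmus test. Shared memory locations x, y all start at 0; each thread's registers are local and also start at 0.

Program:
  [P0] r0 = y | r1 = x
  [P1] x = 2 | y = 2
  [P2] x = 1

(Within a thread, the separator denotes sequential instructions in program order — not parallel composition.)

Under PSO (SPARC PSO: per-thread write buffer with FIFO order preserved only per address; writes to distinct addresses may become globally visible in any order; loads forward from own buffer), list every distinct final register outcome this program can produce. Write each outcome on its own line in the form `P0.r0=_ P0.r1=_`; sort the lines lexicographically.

outcome vector order: (P0.r0,P0.r1)
|PSO outcomes| = 6

P0.r0=0 P0.r1=0
P0.r0=0 P0.r1=1
P0.r0=0 P0.r1=2
P0.r0=2 P0.r1=0
P0.r0=2 P0.r1=1
P0.r0=2 P0.r1=2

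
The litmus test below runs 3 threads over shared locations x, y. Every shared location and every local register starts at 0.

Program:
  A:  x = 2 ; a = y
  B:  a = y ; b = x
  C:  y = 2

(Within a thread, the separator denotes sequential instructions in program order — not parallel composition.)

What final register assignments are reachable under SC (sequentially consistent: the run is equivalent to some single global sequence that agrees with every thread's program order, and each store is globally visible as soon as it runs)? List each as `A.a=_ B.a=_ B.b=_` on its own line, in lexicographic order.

outcome vector order: (A.a,B.a,B.b)
|SC outcomes| = 7

A.a=0 B.a=0 B.b=0
A.a=0 B.a=0 B.b=2
A.a=0 B.a=2 B.b=2
A.a=2 B.a=0 B.b=0
A.a=2 B.a=0 B.b=2
A.a=2 B.a=2 B.b=0
A.a=2 B.a=2 B.b=2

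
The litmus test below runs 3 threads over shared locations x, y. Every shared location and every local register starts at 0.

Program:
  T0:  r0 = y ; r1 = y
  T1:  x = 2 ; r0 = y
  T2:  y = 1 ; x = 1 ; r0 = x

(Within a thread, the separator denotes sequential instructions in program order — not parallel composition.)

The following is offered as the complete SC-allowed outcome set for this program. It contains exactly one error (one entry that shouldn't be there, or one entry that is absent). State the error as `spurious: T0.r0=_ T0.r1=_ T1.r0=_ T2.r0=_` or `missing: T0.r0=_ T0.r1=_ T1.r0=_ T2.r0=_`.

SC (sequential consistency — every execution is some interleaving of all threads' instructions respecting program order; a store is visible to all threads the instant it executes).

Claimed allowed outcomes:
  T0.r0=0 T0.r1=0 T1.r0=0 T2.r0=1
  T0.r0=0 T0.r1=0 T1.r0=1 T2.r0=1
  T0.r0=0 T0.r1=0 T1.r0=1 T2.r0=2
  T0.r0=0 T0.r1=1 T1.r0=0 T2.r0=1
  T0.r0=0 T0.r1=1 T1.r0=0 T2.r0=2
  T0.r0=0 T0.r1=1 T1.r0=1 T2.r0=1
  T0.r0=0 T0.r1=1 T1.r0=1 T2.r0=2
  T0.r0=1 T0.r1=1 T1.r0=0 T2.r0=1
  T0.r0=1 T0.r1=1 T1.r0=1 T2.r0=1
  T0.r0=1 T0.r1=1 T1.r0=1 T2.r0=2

outcome vector order: (T0.r0,T0.r1,T1.r0,T2.r0)
under SC → 0001 0011 0012 0101 0111 0112 1101 1111 1112
claimed∖SC = {0102}

spurious: T0.r0=0 T0.r1=1 T1.r0=0 T2.r0=2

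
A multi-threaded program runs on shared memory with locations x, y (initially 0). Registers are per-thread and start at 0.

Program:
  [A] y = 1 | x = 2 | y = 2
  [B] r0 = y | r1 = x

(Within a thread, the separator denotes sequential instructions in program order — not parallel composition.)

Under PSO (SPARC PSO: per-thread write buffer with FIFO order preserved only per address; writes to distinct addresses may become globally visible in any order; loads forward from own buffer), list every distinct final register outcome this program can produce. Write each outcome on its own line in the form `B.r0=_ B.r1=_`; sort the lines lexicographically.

outcome vector order: (B.r0,B.r1)
|PSO outcomes| = 6

B.r0=0 B.r1=0
B.r0=0 B.r1=2
B.r0=1 B.r1=0
B.r0=1 B.r1=2
B.r0=2 B.r1=0
B.r0=2 B.r1=2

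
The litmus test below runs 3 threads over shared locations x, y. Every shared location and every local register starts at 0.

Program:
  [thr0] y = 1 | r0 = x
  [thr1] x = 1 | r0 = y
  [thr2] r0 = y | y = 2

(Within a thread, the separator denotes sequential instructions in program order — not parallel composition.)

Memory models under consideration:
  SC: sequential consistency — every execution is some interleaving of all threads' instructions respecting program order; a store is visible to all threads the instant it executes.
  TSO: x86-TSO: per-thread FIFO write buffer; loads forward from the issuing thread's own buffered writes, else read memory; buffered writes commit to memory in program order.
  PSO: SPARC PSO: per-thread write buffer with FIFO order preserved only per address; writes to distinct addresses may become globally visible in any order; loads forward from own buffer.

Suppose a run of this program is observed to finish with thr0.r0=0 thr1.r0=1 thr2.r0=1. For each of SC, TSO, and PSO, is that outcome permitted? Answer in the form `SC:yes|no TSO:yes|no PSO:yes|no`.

SC:yes TSO:yes PSO:yes

outcome vector order: (thr0.r0,thr1.r0,thr2.r0)
[SC] allowed = {0/1/0, 0/1/1, 0/2/0, 0/2/1, 1/0/0, 1/0/1, 1/1/0, 1/1/1, 1/2/0, 1/2/1}
[TSO] allowed = {0/0/0, 0/0/1, 0/1/0, 0/1/1, 0/2/0, 0/2/1, 1/0/0, 1/0/1, 1/1/0, 1/1/1, 1/2/0, 1/2/1}
[PSO] allowed = {0/0/0, 0/0/1, 0/1/0, 0/1/1, 0/2/0, 0/2/1, 1/0/0, 1/0/1, 1/1/0, 1/1/1, 1/2/0, 1/2/1}
target 0/1/1 ∈ {SC,TSO,PSO}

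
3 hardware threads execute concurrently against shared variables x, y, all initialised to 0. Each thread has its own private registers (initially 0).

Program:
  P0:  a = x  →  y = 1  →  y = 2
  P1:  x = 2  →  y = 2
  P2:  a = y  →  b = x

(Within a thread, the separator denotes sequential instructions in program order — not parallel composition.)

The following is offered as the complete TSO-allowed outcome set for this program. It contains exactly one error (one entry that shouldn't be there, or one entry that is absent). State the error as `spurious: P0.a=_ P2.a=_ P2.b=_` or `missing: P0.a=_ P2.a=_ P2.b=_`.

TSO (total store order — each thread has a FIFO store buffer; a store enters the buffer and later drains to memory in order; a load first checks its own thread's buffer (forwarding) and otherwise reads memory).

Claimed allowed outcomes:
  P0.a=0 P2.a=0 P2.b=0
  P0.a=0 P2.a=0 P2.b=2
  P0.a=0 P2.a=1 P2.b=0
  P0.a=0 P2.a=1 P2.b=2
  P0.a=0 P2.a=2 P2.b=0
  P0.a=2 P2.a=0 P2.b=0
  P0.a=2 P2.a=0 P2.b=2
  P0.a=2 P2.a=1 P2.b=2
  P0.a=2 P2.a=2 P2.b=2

missing: P0.a=0 P2.a=2 P2.b=2

outcome vector order: (P0.a,P2.a,P2.b)
TSO (10): 0/0/0 0/0/2 0/1/0 0/1/2 0/2/0 0/2/2 2/0/0 2/0/2 2/1/2 2/2/2
TSO∖claimed = {0/2/2}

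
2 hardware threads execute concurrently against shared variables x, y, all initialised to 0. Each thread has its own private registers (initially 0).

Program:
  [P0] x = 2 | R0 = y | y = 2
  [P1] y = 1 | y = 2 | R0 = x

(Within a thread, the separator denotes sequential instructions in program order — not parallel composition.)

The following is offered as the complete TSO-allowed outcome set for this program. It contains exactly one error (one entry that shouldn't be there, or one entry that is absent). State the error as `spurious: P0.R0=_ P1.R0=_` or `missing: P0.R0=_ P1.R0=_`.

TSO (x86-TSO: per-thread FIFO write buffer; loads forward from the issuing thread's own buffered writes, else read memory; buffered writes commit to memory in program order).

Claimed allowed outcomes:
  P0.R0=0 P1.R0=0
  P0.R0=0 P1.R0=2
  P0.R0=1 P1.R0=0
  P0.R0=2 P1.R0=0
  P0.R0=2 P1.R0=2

missing: P0.R0=1 P1.R0=2

outcome vector order: (P0.R0,P1.R0)
[TSO] allowed = {00 02 10 12 20 22}
TSO∖claimed = {12}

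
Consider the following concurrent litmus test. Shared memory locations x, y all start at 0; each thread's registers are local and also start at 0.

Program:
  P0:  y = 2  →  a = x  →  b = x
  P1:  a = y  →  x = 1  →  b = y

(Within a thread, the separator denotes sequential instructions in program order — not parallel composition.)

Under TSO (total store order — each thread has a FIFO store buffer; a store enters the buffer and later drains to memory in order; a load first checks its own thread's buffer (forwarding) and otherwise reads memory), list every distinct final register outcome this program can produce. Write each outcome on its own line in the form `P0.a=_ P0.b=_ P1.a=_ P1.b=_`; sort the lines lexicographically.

P0.a=0 P0.b=0 P1.a=0 P1.b=0
P0.a=0 P0.b=0 P1.a=0 P1.b=2
P0.a=0 P0.b=0 P1.a=2 P1.b=2
P0.a=0 P0.b=1 P1.a=0 P1.b=0
P0.a=0 P0.b=1 P1.a=0 P1.b=2
P0.a=0 P0.b=1 P1.a=2 P1.b=2
P0.a=1 P0.b=1 P1.a=0 P1.b=0
P0.a=1 P0.b=1 P1.a=0 P1.b=2
P0.a=1 P0.b=1 P1.a=2 P1.b=2

outcome vector order: (P0.a,P0.b,P1.a,P1.b)
|TSO outcomes| = 9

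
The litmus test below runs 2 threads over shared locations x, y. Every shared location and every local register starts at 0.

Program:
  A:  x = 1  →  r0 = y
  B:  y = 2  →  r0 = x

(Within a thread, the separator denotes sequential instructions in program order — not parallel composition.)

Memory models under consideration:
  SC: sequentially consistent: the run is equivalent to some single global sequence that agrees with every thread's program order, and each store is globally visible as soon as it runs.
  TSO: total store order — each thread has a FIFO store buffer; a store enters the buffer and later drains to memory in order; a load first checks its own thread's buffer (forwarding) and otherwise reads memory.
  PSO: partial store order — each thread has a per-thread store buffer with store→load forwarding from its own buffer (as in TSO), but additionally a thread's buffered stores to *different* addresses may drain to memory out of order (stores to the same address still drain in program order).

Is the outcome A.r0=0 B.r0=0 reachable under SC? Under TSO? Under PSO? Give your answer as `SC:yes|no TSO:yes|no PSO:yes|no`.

outcome vector order: (A.r0,B.r0)
SC: 3 outcomes — {0/1 2/0 2/1}
TSO: 4 outcomes — {0/0 0/1 2/0 2/1}
PSO: 4 outcomes — {0/0 0/1 2/0 2/1}
target 0/0 ∈ {TSO,PSO}

SC:no TSO:yes PSO:yes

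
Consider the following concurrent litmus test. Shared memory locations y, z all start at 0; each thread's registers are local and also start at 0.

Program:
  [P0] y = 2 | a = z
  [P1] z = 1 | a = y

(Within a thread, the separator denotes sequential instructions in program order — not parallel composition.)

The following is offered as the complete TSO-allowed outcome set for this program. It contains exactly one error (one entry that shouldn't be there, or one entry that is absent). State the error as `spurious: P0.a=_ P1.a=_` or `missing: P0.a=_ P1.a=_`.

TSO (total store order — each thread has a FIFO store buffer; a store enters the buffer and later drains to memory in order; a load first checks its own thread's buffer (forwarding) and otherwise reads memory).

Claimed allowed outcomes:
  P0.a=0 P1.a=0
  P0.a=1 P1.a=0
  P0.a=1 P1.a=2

outcome vector order: (P0.a,P1.a)
[TSO] allowed = {00, 02, 10, 12}
TSO∖claimed = {02}

missing: P0.a=0 P1.a=2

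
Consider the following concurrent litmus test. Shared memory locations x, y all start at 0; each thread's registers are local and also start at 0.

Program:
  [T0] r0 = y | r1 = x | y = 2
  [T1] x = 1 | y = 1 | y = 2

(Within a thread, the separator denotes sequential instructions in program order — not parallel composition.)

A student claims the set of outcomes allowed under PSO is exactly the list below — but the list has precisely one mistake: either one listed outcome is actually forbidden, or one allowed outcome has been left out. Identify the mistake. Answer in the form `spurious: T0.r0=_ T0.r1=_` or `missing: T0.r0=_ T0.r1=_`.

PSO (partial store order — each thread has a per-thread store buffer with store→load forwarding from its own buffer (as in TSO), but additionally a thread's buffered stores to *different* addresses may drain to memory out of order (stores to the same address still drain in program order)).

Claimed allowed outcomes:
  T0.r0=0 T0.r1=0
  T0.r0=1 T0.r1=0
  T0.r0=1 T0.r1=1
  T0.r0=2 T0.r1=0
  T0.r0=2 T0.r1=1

missing: T0.r0=0 T0.r1=1

outcome vector order: (T0.r0,T0.r1)
PSO (6): 0/0 0/1 1/0 1/1 2/0 2/1
PSO∖claimed = {0/1}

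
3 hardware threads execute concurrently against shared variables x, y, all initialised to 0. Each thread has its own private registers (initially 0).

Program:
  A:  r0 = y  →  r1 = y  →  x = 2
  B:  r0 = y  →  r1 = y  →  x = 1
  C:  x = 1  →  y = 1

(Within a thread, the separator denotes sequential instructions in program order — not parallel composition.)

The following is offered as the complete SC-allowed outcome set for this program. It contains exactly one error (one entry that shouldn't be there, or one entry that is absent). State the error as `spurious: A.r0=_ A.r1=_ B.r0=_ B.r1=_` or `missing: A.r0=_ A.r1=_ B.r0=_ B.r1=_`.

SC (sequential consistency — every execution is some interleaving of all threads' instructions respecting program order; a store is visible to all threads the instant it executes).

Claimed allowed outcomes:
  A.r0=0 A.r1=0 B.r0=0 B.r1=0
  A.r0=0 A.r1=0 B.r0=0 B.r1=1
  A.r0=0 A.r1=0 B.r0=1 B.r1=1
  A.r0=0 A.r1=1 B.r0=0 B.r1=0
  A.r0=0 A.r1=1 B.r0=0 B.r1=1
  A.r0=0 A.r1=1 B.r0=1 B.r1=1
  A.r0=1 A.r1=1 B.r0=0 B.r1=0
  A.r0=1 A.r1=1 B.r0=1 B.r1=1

missing: A.r0=1 A.r1=1 B.r0=0 B.r1=1

outcome vector order: (A.r0,A.r1,B.r0,B.r1)
SC: 9 outcomes — {<0 0 0 0>, <0 0 0 1>, <0 0 1 1>, <0 1 0 0>, <0 1 0 1>, <0 1 1 1>, <1 1 0 0>, <1 1 0 1>, <1 1 1 1>}
SC∖claimed = {<1 1 0 1>}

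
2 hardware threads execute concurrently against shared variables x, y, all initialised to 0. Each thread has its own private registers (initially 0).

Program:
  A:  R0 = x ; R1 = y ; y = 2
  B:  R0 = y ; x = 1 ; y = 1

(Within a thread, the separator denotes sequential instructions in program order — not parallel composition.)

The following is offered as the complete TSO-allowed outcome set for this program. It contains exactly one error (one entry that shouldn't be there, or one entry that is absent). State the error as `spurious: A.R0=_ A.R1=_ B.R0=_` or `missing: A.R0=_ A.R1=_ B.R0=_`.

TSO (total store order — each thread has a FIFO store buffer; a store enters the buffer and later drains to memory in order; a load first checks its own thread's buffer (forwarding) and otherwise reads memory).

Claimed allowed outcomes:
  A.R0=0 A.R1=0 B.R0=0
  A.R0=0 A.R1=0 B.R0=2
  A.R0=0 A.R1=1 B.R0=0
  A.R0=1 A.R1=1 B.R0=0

outcome vector order: (A.R0,A.R1,B.R0)
TSO (5): 000 002 010 100 110
TSO∖claimed = {100}

missing: A.R0=1 A.R1=0 B.R0=0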